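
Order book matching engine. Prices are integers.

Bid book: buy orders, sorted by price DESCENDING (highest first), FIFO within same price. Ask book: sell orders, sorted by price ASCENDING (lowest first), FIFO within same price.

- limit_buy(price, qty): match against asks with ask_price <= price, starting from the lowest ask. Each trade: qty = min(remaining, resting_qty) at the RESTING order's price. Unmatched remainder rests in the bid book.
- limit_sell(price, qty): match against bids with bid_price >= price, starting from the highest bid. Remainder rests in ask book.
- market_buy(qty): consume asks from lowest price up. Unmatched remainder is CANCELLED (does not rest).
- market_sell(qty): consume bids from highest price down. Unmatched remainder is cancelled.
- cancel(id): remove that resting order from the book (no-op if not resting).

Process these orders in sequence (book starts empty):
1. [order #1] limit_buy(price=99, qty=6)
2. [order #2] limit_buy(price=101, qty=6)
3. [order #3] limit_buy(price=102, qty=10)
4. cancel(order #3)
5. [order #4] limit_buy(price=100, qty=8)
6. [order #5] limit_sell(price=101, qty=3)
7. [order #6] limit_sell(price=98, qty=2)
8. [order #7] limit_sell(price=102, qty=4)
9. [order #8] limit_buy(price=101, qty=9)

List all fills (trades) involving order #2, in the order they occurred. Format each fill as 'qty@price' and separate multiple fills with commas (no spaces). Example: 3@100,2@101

After op 1 [order #1] limit_buy(price=99, qty=6): fills=none; bids=[#1:6@99] asks=[-]
After op 2 [order #2] limit_buy(price=101, qty=6): fills=none; bids=[#2:6@101 #1:6@99] asks=[-]
After op 3 [order #3] limit_buy(price=102, qty=10): fills=none; bids=[#3:10@102 #2:6@101 #1:6@99] asks=[-]
After op 4 cancel(order #3): fills=none; bids=[#2:6@101 #1:6@99] asks=[-]
After op 5 [order #4] limit_buy(price=100, qty=8): fills=none; bids=[#2:6@101 #4:8@100 #1:6@99] asks=[-]
After op 6 [order #5] limit_sell(price=101, qty=3): fills=#2x#5:3@101; bids=[#2:3@101 #4:8@100 #1:6@99] asks=[-]
After op 7 [order #6] limit_sell(price=98, qty=2): fills=#2x#6:2@101; bids=[#2:1@101 #4:8@100 #1:6@99] asks=[-]
After op 8 [order #7] limit_sell(price=102, qty=4): fills=none; bids=[#2:1@101 #4:8@100 #1:6@99] asks=[#7:4@102]
After op 9 [order #8] limit_buy(price=101, qty=9): fills=none; bids=[#2:1@101 #8:9@101 #4:8@100 #1:6@99] asks=[#7:4@102]

Answer: 3@101,2@101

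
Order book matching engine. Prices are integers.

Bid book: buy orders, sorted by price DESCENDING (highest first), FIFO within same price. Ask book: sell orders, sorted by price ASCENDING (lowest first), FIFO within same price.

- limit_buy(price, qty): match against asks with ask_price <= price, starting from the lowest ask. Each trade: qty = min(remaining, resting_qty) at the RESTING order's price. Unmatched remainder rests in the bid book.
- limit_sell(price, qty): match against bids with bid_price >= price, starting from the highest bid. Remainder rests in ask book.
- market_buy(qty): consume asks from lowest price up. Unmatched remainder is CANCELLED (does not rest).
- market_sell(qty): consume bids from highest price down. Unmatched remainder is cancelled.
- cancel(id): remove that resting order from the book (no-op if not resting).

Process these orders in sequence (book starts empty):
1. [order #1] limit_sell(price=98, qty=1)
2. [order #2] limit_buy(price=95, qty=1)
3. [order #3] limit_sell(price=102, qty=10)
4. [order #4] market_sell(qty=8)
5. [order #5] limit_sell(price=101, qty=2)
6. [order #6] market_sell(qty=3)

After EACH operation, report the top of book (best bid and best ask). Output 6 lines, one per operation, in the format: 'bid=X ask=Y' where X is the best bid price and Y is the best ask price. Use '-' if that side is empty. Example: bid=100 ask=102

After op 1 [order #1] limit_sell(price=98, qty=1): fills=none; bids=[-] asks=[#1:1@98]
After op 2 [order #2] limit_buy(price=95, qty=1): fills=none; bids=[#2:1@95] asks=[#1:1@98]
After op 3 [order #3] limit_sell(price=102, qty=10): fills=none; bids=[#2:1@95] asks=[#1:1@98 #3:10@102]
After op 4 [order #4] market_sell(qty=8): fills=#2x#4:1@95; bids=[-] asks=[#1:1@98 #3:10@102]
After op 5 [order #5] limit_sell(price=101, qty=2): fills=none; bids=[-] asks=[#1:1@98 #5:2@101 #3:10@102]
After op 6 [order #6] market_sell(qty=3): fills=none; bids=[-] asks=[#1:1@98 #5:2@101 #3:10@102]

Answer: bid=- ask=98
bid=95 ask=98
bid=95 ask=98
bid=- ask=98
bid=- ask=98
bid=- ask=98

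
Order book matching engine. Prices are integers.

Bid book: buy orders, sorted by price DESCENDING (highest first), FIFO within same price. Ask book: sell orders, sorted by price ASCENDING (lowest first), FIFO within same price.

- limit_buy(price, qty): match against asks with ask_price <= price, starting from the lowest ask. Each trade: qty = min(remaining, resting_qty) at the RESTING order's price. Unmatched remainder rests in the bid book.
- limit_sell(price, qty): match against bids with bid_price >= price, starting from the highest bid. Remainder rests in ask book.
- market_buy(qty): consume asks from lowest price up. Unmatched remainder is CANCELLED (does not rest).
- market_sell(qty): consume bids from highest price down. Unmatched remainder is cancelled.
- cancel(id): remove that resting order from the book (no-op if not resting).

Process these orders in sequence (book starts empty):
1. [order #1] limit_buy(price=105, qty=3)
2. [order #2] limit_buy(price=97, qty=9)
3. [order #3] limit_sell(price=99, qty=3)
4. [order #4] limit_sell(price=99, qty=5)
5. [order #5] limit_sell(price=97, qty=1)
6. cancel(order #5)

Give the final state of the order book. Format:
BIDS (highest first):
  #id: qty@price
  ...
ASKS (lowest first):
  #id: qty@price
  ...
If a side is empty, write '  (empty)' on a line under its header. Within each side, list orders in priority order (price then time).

After op 1 [order #1] limit_buy(price=105, qty=3): fills=none; bids=[#1:3@105] asks=[-]
After op 2 [order #2] limit_buy(price=97, qty=9): fills=none; bids=[#1:3@105 #2:9@97] asks=[-]
After op 3 [order #3] limit_sell(price=99, qty=3): fills=#1x#3:3@105; bids=[#2:9@97] asks=[-]
After op 4 [order #4] limit_sell(price=99, qty=5): fills=none; bids=[#2:9@97] asks=[#4:5@99]
After op 5 [order #5] limit_sell(price=97, qty=1): fills=#2x#5:1@97; bids=[#2:8@97] asks=[#4:5@99]
After op 6 cancel(order #5): fills=none; bids=[#2:8@97] asks=[#4:5@99]

Answer: BIDS (highest first):
  #2: 8@97
ASKS (lowest first):
  #4: 5@99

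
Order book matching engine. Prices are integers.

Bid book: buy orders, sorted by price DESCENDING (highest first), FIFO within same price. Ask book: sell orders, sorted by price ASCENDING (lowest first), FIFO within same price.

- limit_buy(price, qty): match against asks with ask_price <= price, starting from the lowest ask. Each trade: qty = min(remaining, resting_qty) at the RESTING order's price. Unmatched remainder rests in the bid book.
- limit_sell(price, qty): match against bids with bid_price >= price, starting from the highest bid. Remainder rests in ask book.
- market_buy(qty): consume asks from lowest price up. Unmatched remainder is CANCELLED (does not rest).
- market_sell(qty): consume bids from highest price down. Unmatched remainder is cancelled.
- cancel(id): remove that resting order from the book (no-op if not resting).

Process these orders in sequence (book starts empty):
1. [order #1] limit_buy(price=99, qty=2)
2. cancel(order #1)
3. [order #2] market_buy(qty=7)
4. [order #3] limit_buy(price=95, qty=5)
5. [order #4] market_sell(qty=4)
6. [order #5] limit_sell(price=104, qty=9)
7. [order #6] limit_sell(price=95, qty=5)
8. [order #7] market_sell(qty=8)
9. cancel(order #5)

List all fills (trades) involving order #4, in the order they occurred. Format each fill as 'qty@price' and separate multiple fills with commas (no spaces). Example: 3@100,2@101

Answer: 4@95

Derivation:
After op 1 [order #1] limit_buy(price=99, qty=2): fills=none; bids=[#1:2@99] asks=[-]
After op 2 cancel(order #1): fills=none; bids=[-] asks=[-]
After op 3 [order #2] market_buy(qty=7): fills=none; bids=[-] asks=[-]
After op 4 [order #3] limit_buy(price=95, qty=5): fills=none; bids=[#3:5@95] asks=[-]
After op 5 [order #4] market_sell(qty=4): fills=#3x#4:4@95; bids=[#3:1@95] asks=[-]
After op 6 [order #5] limit_sell(price=104, qty=9): fills=none; bids=[#3:1@95] asks=[#5:9@104]
After op 7 [order #6] limit_sell(price=95, qty=5): fills=#3x#6:1@95; bids=[-] asks=[#6:4@95 #5:9@104]
After op 8 [order #7] market_sell(qty=8): fills=none; bids=[-] asks=[#6:4@95 #5:9@104]
After op 9 cancel(order #5): fills=none; bids=[-] asks=[#6:4@95]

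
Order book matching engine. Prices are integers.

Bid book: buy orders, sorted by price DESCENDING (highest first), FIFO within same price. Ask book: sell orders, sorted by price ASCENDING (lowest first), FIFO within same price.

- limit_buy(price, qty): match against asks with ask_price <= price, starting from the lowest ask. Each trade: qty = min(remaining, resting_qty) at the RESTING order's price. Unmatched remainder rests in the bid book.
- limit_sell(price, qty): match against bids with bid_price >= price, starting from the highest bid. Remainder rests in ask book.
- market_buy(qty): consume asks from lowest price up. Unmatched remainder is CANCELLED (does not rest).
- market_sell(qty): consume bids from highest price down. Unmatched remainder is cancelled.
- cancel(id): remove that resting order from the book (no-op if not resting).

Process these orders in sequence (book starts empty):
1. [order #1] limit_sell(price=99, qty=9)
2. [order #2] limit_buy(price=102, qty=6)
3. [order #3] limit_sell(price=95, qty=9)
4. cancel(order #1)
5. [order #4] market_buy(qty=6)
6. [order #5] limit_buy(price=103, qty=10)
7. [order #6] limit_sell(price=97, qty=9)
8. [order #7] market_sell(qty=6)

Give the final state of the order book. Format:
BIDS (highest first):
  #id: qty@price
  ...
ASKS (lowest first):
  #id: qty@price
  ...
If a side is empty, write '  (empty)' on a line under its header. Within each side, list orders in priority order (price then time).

Answer: BIDS (highest first):
  (empty)
ASKS (lowest first):
  #6: 2@97

Derivation:
After op 1 [order #1] limit_sell(price=99, qty=9): fills=none; bids=[-] asks=[#1:9@99]
After op 2 [order #2] limit_buy(price=102, qty=6): fills=#2x#1:6@99; bids=[-] asks=[#1:3@99]
After op 3 [order #3] limit_sell(price=95, qty=9): fills=none; bids=[-] asks=[#3:9@95 #1:3@99]
After op 4 cancel(order #1): fills=none; bids=[-] asks=[#3:9@95]
After op 5 [order #4] market_buy(qty=6): fills=#4x#3:6@95; bids=[-] asks=[#3:3@95]
After op 6 [order #5] limit_buy(price=103, qty=10): fills=#5x#3:3@95; bids=[#5:7@103] asks=[-]
After op 7 [order #6] limit_sell(price=97, qty=9): fills=#5x#6:7@103; bids=[-] asks=[#6:2@97]
After op 8 [order #7] market_sell(qty=6): fills=none; bids=[-] asks=[#6:2@97]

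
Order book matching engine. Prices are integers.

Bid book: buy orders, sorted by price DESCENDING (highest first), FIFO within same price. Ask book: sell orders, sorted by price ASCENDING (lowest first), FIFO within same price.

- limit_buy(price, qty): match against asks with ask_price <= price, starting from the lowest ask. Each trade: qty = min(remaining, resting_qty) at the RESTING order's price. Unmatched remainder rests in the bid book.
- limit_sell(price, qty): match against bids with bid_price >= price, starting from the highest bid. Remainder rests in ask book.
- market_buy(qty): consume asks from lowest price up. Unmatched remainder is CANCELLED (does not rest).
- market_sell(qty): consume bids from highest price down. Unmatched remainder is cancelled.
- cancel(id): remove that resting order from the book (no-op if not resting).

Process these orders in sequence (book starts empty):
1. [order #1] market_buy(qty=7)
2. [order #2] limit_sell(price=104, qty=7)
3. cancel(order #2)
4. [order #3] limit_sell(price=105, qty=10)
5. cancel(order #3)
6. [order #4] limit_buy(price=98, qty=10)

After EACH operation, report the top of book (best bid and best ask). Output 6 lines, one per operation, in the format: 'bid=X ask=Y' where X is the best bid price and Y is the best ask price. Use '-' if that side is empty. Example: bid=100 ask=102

Answer: bid=- ask=-
bid=- ask=104
bid=- ask=-
bid=- ask=105
bid=- ask=-
bid=98 ask=-

Derivation:
After op 1 [order #1] market_buy(qty=7): fills=none; bids=[-] asks=[-]
After op 2 [order #2] limit_sell(price=104, qty=7): fills=none; bids=[-] asks=[#2:7@104]
After op 3 cancel(order #2): fills=none; bids=[-] asks=[-]
After op 4 [order #3] limit_sell(price=105, qty=10): fills=none; bids=[-] asks=[#3:10@105]
After op 5 cancel(order #3): fills=none; bids=[-] asks=[-]
After op 6 [order #4] limit_buy(price=98, qty=10): fills=none; bids=[#4:10@98] asks=[-]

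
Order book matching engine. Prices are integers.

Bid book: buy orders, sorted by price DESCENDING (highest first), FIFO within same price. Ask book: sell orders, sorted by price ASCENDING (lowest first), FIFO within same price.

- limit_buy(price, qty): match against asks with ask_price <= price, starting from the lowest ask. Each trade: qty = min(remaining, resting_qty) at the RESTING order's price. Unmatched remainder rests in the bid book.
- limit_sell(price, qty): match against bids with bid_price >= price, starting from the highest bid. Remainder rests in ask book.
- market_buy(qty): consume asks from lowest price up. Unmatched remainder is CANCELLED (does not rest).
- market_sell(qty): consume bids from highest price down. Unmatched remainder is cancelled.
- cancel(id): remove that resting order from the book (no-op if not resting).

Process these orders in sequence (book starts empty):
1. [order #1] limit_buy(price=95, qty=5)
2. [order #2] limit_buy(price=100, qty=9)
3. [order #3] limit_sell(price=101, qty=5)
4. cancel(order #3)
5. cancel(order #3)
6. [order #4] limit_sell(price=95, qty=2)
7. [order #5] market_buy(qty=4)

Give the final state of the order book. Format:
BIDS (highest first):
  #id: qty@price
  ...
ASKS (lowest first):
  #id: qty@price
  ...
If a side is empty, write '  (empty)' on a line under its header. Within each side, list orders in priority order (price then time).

After op 1 [order #1] limit_buy(price=95, qty=5): fills=none; bids=[#1:5@95] asks=[-]
After op 2 [order #2] limit_buy(price=100, qty=9): fills=none; bids=[#2:9@100 #1:5@95] asks=[-]
After op 3 [order #3] limit_sell(price=101, qty=5): fills=none; bids=[#2:9@100 #1:5@95] asks=[#3:5@101]
After op 4 cancel(order #3): fills=none; bids=[#2:9@100 #1:5@95] asks=[-]
After op 5 cancel(order #3): fills=none; bids=[#2:9@100 #1:5@95] asks=[-]
After op 6 [order #4] limit_sell(price=95, qty=2): fills=#2x#4:2@100; bids=[#2:7@100 #1:5@95] asks=[-]
After op 7 [order #5] market_buy(qty=4): fills=none; bids=[#2:7@100 #1:5@95] asks=[-]

Answer: BIDS (highest first):
  #2: 7@100
  #1: 5@95
ASKS (lowest first):
  (empty)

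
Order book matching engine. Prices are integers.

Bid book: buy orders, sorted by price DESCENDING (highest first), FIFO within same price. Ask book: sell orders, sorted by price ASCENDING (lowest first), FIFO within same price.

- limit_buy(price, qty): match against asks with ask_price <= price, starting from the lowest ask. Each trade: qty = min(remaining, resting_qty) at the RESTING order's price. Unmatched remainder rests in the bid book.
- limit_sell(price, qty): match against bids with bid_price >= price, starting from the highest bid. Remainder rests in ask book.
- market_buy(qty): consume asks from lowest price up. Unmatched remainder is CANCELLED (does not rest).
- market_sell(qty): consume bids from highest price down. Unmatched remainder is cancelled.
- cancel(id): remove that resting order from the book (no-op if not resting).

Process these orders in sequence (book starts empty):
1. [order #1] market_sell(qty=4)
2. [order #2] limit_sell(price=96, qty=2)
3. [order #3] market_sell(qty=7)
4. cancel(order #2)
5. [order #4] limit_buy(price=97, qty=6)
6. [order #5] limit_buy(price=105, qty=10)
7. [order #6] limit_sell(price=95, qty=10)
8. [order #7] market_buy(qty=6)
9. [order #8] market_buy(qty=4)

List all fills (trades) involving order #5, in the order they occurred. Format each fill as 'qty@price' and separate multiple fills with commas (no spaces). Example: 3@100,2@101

After op 1 [order #1] market_sell(qty=4): fills=none; bids=[-] asks=[-]
After op 2 [order #2] limit_sell(price=96, qty=2): fills=none; bids=[-] asks=[#2:2@96]
After op 3 [order #3] market_sell(qty=7): fills=none; bids=[-] asks=[#2:2@96]
After op 4 cancel(order #2): fills=none; bids=[-] asks=[-]
After op 5 [order #4] limit_buy(price=97, qty=6): fills=none; bids=[#4:6@97] asks=[-]
After op 6 [order #5] limit_buy(price=105, qty=10): fills=none; bids=[#5:10@105 #4:6@97] asks=[-]
After op 7 [order #6] limit_sell(price=95, qty=10): fills=#5x#6:10@105; bids=[#4:6@97] asks=[-]
After op 8 [order #7] market_buy(qty=6): fills=none; bids=[#4:6@97] asks=[-]
After op 9 [order #8] market_buy(qty=4): fills=none; bids=[#4:6@97] asks=[-]

Answer: 10@105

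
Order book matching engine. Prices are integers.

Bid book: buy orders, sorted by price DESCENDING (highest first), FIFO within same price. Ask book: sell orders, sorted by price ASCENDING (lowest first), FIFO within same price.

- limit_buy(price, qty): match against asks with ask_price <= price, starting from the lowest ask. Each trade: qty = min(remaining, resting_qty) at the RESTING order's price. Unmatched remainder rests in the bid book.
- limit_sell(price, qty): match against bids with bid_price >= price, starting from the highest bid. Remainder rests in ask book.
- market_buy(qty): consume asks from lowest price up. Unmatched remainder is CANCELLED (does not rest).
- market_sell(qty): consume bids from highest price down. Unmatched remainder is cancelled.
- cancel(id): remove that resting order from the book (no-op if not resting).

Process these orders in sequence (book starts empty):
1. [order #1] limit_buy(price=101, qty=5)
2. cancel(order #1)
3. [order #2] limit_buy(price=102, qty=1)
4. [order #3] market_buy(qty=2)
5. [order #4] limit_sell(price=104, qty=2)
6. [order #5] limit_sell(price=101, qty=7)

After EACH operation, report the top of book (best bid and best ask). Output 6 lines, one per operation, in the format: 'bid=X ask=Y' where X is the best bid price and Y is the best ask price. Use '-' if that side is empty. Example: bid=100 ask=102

Answer: bid=101 ask=-
bid=- ask=-
bid=102 ask=-
bid=102 ask=-
bid=102 ask=104
bid=- ask=101

Derivation:
After op 1 [order #1] limit_buy(price=101, qty=5): fills=none; bids=[#1:5@101] asks=[-]
After op 2 cancel(order #1): fills=none; bids=[-] asks=[-]
After op 3 [order #2] limit_buy(price=102, qty=1): fills=none; bids=[#2:1@102] asks=[-]
After op 4 [order #3] market_buy(qty=2): fills=none; bids=[#2:1@102] asks=[-]
After op 5 [order #4] limit_sell(price=104, qty=2): fills=none; bids=[#2:1@102] asks=[#4:2@104]
After op 6 [order #5] limit_sell(price=101, qty=7): fills=#2x#5:1@102; bids=[-] asks=[#5:6@101 #4:2@104]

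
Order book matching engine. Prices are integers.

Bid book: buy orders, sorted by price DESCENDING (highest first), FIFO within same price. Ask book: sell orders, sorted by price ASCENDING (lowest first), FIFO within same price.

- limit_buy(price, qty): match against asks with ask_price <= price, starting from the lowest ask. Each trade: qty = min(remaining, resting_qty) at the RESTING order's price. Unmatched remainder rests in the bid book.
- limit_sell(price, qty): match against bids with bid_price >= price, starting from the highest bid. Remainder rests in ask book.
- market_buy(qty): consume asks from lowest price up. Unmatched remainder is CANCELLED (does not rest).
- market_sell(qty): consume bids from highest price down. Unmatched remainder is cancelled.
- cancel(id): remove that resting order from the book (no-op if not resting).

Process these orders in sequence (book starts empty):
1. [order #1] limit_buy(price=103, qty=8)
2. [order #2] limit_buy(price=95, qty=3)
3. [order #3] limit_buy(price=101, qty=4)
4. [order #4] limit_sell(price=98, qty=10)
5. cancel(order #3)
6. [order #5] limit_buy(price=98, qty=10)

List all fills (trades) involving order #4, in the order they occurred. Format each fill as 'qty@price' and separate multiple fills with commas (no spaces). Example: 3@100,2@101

After op 1 [order #1] limit_buy(price=103, qty=8): fills=none; bids=[#1:8@103] asks=[-]
After op 2 [order #2] limit_buy(price=95, qty=3): fills=none; bids=[#1:8@103 #2:3@95] asks=[-]
After op 3 [order #3] limit_buy(price=101, qty=4): fills=none; bids=[#1:8@103 #3:4@101 #2:3@95] asks=[-]
After op 4 [order #4] limit_sell(price=98, qty=10): fills=#1x#4:8@103 #3x#4:2@101; bids=[#3:2@101 #2:3@95] asks=[-]
After op 5 cancel(order #3): fills=none; bids=[#2:3@95] asks=[-]
After op 6 [order #5] limit_buy(price=98, qty=10): fills=none; bids=[#5:10@98 #2:3@95] asks=[-]

Answer: 8@103,2@101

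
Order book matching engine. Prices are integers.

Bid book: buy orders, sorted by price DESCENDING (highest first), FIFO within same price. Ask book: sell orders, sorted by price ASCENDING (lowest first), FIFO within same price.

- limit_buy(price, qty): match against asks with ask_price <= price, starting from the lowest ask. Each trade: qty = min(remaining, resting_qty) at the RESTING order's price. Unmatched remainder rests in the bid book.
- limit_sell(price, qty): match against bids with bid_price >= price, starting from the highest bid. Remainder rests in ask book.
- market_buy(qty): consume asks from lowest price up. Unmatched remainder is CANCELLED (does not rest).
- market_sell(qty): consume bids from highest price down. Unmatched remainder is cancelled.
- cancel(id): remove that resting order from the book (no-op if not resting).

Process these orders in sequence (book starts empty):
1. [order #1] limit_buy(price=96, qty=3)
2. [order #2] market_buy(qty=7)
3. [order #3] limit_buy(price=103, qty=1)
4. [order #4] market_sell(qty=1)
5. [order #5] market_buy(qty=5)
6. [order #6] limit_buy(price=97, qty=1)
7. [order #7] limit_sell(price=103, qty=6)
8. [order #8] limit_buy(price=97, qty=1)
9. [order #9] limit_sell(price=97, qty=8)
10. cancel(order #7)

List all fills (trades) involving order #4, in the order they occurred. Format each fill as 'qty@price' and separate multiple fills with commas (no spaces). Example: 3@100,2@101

After op 1 [order #1] limit_buy(price=96, qty=3): fills=none; bids=[#1:3@96] asks=[-]
After op 2 [order #2] market_buy(qty=7): fills=none; bids=[#1:3@96] asks=[-]
After op 3 [order #3] limit_buy(price=103, qty=1): fills=none; bids=[#3:1@103 #1:3@96] asks=[-]
After op 4 [order #4] market_sell(qty=1): fills=#3x#4:1@103; bids=[#1:3@96] asks=[-]
After op 5 [order #5] market_buy(qty=5): fills=none; bids=[#1:3@96] asks=[-]
After op 6 [order #6] limit_buy(price=97, qty=1): fills=none; bids=[#6:1@97 #1:3@96] asks=[-]
After op 7 [order #7] limit_sell(price=103, qty=6): fills=none; bids=[#6:1@97 #1:3@96] asks=[#7:6@103]
After op 8 [order #8] limit_buy(price=97, qty=1): fills=none; bids=[#6:1@97 #8:1@97 #1:3@96] asks=[#7:6@103]
After op 9 [order #9] limit_sell(price=97, qty=8): fills=#6x#9:1@97 #8x#9:1@97; bids=[#1:3@96] asks=[#9:6@97 #7:6@103]
After op 10 cancel(order #7): fills=none; bids=[#1:3@96] asks=[#9:6@97]

Answer: 1@103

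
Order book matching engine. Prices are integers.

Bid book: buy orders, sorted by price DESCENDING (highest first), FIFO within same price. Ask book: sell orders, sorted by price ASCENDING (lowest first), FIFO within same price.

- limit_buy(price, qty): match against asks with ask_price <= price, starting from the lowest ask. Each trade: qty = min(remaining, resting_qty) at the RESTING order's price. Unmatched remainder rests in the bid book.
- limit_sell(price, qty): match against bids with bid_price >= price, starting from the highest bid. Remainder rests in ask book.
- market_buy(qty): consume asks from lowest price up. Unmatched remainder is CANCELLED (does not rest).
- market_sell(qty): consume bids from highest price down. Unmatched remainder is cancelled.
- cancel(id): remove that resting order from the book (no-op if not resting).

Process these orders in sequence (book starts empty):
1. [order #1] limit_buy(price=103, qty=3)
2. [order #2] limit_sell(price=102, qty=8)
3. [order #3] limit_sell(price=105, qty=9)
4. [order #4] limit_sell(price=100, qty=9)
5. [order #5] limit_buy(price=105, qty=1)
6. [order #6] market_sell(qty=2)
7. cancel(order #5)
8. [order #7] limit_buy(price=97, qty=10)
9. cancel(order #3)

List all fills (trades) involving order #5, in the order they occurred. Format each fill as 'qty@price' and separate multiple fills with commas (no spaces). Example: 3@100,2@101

Answer: 1@100

Derivation:
After op 1 [order #1] limit_buy(price=103, qty=3): fills=none; bids=[#1:3@103] asks=[-]
After op 2 [order #2] limit_sell(price=102, qty=8): fills=#1x#2:3@103; bids=[-] asks=[#2:5@102]
After op 3 [order #3] limit_sell(price=105, qty=9): fills=none; bids=[-] asks=[#2:5@102 #3:9@105]
After op 4 [order #4] limit_sell(price=100, qty=9): fills=none; bids=[-] asks=[#4:9@100 #2:5@102 #3:9@105]
After op 5 [order #5] limit_buy(price=105, qty=1): fills=#5x#4:1@100; bids=[-] asks=[#4:8@100 #2:5@102 #3:9@105]
After op 6 [order #6] market_sell(qty=2): fills=none; bids=[-] asks=[#4:8@100 #2:5@102 #3:9@105]
After op 7 cancel(order #5): fills=none; bids=[-] asks=[#4:8@100 #2:5@102 #3:9@105]
After op 8 [order #7] limit_buy(price=97, qty=10): fills=none; bids=[#7:10@97] asks=[#4:8@100 #2:5@102 #3:9@105]
After op 9 cancel(order #3): fills=none; bids=[#7:10@97] asks=[#4:8@100 #2:5@102]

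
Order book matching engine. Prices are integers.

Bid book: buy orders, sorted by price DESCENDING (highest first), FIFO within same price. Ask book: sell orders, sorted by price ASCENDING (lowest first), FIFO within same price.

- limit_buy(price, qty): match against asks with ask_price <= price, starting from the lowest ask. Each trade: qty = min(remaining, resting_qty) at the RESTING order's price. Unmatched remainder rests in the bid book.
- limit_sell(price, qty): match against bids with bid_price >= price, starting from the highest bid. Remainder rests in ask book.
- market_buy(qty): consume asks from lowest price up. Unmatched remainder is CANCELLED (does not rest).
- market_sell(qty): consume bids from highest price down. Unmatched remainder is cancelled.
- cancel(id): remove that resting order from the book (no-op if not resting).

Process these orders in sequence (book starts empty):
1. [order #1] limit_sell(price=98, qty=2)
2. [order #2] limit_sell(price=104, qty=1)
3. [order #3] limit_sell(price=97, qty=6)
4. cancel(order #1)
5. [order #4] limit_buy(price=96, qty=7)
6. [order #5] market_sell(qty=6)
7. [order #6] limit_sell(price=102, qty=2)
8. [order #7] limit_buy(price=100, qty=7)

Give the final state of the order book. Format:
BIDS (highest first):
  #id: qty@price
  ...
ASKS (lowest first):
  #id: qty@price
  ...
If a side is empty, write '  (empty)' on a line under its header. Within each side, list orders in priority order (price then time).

After op 1 [order #1] limit_sell(price=98, qty=2): fills=none; bids=[-] asks=[#1:2@98]
After op 2 [order #2] limit_sell(price=104, qty=1): fills=none; bids=[-] asks=[#1:2@98 #2:1@104]
After op 3 [order #3] limit_sell(price=97, qty=6): fills=none; bids=[-] asks=[#3:6@97 #1:2@98 #2:1@104]
After op 4 cancel(order #1): fills=none; bids=[-] asks=[#3:6@97 #2:1@104]
After op 5 [order #4] limit_buy(price=96, qty=7): fills=none; bids=[#4:7@96] asks=[#3:6@97 #2:1@104]
After op 6 [order #5] market_sell(qty=6): fills=#4x#5:6@96; bids=[#4:1@96] asks=[#3:6@97 #2:1@104]
After op 7 [order #6] limit_sell(price=102, qty=2): fills=none; bids=[#4:1@96] asks=[#3:6@97 #6:2@102 #2:1@104]
After op 8 [order #7] limit_buy(price=100, qty=7): fills=#7x#3:6@97; bids=[#7:1@100 #4:1@96] asks=[#6:2@102 #2:1@104]

Answer: BIDS (highest first):
  #7: 1@100
  #4: 1@96
ASKS (lowest first):
  #6: 2@102
  #2: 1@104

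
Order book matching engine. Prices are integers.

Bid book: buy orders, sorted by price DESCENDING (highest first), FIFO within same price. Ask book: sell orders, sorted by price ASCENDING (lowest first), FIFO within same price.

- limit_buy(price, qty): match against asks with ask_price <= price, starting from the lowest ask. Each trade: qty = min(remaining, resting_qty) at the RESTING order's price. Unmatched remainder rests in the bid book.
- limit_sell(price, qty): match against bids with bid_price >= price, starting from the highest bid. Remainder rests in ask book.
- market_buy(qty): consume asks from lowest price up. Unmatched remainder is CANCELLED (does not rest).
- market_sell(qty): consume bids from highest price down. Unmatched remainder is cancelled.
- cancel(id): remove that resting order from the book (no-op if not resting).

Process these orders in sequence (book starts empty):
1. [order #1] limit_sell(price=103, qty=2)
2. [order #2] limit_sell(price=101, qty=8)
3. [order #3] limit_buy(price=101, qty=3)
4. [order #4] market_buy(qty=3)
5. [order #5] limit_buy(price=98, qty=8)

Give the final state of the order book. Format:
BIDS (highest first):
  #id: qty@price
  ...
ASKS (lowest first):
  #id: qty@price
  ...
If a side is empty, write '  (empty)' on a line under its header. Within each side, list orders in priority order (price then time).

After op 1 [order #1] limit_sell(price=103, qty=2): fills=none; bids=[-] asks=[#1:2@103]
After op 2 [order #2] limit_sell(price=101, qty=8): fills=none; bids=[-] asks=[#2:8@101 #1:2@103]
After op 3 [order #3] limit_buy(price=101, qty=3): fills=#3x#2:3@101; bids=[-] asks=[#2:5@101 #1:2@103]
After op 4 [order #4] market_buy(qty=3): fills=#4x#2:3@101; bids=[-] asks=[#2:2@101 #1:2@103]
After op 5 [order #5] limit_buy(price=98, qty=8): fills=none; bids=[#5:8@98] asks=[#2:2@101 #1:2@103]

Answer: BIDS (highest first):
  #5: 8@98
ASKS (lowest first):
  #2: 2@101
  #1: 2@103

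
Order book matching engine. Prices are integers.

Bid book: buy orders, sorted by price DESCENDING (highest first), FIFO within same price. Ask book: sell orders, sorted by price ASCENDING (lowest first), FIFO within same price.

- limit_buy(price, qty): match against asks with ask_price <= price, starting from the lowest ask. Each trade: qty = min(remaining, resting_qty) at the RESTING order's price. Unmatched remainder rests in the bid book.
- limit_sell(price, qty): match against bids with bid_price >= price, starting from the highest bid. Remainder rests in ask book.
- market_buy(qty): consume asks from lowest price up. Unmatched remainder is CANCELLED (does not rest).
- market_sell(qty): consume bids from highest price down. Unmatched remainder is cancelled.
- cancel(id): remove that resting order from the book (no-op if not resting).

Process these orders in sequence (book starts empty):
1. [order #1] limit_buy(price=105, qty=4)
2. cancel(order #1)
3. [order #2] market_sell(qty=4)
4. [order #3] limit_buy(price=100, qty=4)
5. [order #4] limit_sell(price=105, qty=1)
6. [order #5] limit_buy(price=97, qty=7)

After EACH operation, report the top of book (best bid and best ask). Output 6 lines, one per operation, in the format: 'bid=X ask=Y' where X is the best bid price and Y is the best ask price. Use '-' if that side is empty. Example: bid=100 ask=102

Answer: bid=105 ask=-
bid=- ask=-
bid=- ask=-
bid=100 ask=-
bid=100 ask=105
bid=100 ask=105

Derivation:
After op 1 [order #1] limit_buy(price=105, qty=4): fills=none; bids=[#1:4@105] asks=[-]
After op 2 cancel(order #1): fills=none; bids=[-] asks=[-]
After op 3 [order #2] market_sell(qty=4): fills=none; bids=[-] asks=[-]
After op 4 [order #3] limit_buy(price=100, qty=4): fills=none; bids=[#3:4@100] asks=[-]
After op 5 [order #4] limit_sell(price=105, qty=1): fills=none; bids=[#3:4@100] asks=[#4:1@105]
After op 6 [order #5] limit_buy(price=97, qty=7): fills=none; bids=[#3:4@100 #5:7@97] asks=[#4:1@105]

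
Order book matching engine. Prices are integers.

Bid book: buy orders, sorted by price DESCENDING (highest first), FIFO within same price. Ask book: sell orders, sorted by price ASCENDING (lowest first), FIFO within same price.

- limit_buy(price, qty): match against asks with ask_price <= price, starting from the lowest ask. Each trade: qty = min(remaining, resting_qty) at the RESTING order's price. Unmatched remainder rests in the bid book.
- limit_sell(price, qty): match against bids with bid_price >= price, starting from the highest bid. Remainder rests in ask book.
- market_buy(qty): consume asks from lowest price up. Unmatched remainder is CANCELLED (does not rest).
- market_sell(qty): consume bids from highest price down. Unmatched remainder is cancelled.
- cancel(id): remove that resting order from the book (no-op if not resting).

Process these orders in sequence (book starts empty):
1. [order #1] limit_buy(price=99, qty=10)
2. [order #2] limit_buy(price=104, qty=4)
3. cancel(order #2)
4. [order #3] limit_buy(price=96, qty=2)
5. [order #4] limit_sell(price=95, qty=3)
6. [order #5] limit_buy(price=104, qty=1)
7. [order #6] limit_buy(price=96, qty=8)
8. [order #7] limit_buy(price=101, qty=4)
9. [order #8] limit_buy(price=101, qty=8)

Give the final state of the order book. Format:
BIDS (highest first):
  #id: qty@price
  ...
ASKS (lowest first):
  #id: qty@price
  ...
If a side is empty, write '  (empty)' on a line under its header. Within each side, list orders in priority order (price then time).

Answer: BIDS (highest first):
  #5: 1@104
  #7: 4@101
  #8: 8@101
  #1: 7@99
  #3: 2@96
  #6: 8@96
ASKS (lowest first):
  (empty)

Derivation:
After op 1 [order #1] limit_buy(price=99, qty=10): fills=none; bids=[#1:10@99] asks=[-]
After op 2 [order #2] limit_buy(price=104, qty=4): fills=none; bids=[#2:4@104 #1:10@99] asks=[-]
After op 3 cancel(order #2): fills=none; bids=[#1:10@99] asks=[-]
After op 4 [order #3] limit_buy(price=96, qty=2): fills=none; bids=[#1:10@99 #3:2@96] asks=[-]
After op 5 [order #4] limit_sell(price=95, qty=3): fills=#1x#4:3@99; bids=[#1:7@99 #3:2@96] asks=[-]
After op 6 [order #5] limit_buy(price=104, qty=1): fills=none; bids=[#5:1@104 #1:7@99 #3:2@96] asks=[-]
After op 7 [order #6] limit_buy(price=96, qty=8): fills=none; bids=[#5:1@104 #1:7@99 #3:2@96 #6:8@96] asks=[-]
After op 8 [order #7] limit_buy(price=101, qty=4): fills=none; bids=[#5:1@104 #7:4@101 #1:7@99 #3:2@96 #6:8@96] asks=[-]
After op 9 [order #8] limit_buy(price=101, qty=8): fills=none; bids=[#5:1@104 #7:4@101 #8:8@101 #1:7@99 #3:2@96 #6:8@96] asks=[-]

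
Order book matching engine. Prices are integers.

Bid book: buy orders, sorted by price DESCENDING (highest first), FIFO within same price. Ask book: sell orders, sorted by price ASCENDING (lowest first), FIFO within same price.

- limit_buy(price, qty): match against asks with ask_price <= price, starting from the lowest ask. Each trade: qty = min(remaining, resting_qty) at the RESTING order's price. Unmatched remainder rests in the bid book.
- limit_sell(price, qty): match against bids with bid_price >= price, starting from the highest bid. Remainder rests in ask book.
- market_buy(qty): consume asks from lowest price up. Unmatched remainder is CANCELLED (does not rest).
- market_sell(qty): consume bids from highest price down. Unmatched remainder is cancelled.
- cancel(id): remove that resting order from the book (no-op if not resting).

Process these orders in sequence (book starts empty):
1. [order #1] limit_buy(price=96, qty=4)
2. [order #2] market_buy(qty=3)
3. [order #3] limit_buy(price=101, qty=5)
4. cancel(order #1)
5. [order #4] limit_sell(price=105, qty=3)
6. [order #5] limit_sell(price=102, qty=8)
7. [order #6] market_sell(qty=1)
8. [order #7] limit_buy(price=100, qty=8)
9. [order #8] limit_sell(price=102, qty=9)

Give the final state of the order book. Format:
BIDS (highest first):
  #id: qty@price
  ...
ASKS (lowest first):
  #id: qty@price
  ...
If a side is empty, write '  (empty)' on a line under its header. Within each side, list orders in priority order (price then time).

After op 1 [order #1] limit_buy(price=96, qty=4): fills=none; bids=[#1:4@96] asks=[-]
After op 2 [order #2] market_buy(qty=3): fills=none; bids=[#1:4@96] asks=[-]
After op 3 [order #3] limit_buy(price=101, qty=5): fills=none; bids=[#3:5@101 #1:4@96] asks=[-]
After op 4 cancel(order #1): fills=none; bids=[#3:5@101] asks=[-]
After op 5 [order #4] limit_sell(price=105, qty=3): fills=none; bids=[#3:5@101] asks=[#4:3@105]
After op 6 [order #5] limit_sell(price=102, qty=8): fills=none; bids=[#3:5@101] asks=[#5:8@102 #4:3@105]
After op 7 [order #6] market_sell(qty=1): fills=#3x#6:1@101; bids=[#3:4@101] asks=[#5:8@102 #4:3@105]
After op 8 [order #7] limit_buy(price=100, qty=8): fills=none; bids=[#3:4@101 #7:8@100] asks=[#5:8@102 #4:3@105]
After op 9 [order #8] limit_sell(price=102, qty=9): fills=none; bids=[#3:4@101 #7:8@100] asks=[#5:8@102 #8:9@102 #4:3@105]

Answer: BIDS (highest first):
  #3: 4@101
  #7: 8@100
ASKS (lowest first):
  #5: 8@102
  #8: 9@102
  #4: 3@105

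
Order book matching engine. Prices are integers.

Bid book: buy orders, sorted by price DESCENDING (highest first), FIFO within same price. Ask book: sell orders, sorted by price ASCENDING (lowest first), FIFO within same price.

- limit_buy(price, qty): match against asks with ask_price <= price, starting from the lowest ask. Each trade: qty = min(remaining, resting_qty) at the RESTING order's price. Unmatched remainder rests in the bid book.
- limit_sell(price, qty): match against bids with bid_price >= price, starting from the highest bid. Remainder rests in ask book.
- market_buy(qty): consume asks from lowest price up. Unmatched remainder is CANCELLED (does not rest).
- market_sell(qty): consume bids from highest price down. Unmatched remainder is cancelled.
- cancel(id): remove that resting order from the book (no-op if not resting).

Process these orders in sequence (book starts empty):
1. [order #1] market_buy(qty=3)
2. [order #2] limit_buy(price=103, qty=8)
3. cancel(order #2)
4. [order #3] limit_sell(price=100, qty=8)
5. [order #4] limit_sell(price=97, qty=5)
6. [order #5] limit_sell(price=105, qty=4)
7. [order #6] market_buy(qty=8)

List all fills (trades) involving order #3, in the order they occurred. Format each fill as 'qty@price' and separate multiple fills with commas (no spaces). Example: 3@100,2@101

Answer: 3@100

Derivation:
After op 1 [order #1] market_buy(qty=3): fills=none; bids=[-] asks=[-]
After op 2 [order #2] limit_buy(price=103, qty=8): fills=none; bids=[#2:8@103] asks=[-]
After op 3 cancel(order #2): fills=none; bids=[-] asks=[-]
After op 4 [order #3] limit_sell(price=100, qty=8): fills=none; bids=[-] asks=[#3:8@100]
After op 5 [order #4] limit_sell(price=97, qty=5): fills=none; bids=[-] asks=[#4:5@97 #3:8@100]
After op 6 [order #5] limit_sell(price=105, qty=4): fills=none; bids=[-] asks=[#4:5@97 #3:8@100 #5:4@105]
After op 7 [order #6] market_buy(qty=8): fills=#6x#4:5@97 #6x#3:3@100; bids=[-] asks=[#3:5@100 #5:4@105]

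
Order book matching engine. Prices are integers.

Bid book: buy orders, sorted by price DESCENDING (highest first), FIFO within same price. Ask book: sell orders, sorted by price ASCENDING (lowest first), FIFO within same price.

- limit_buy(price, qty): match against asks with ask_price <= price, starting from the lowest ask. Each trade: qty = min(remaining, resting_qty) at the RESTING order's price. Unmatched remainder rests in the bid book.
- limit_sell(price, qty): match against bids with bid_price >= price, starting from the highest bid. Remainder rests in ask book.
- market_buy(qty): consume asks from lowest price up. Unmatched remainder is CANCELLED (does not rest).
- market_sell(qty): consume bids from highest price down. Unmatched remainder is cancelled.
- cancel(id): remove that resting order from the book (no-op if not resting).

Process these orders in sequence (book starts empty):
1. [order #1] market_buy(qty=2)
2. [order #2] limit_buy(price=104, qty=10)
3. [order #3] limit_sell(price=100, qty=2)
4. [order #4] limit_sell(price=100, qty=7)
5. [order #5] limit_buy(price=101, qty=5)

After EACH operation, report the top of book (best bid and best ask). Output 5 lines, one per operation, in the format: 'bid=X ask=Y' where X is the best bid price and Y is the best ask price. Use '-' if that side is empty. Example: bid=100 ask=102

Answer: bid=- ask=-
bid=104 ask=-
bid=104 ask=-
bid=104 ask=-
bid=104 ask=-

Derivation:
After op 1 [order #1] market_buy(qty=2): fills=none; bids=[-] asks=[-]
After op 2 [order #2] limit_buy(price=104, qty=10): fills=none; bids=[#2:10@104] asks=[-]
After op 3 [order #3] limit_sell(price=100, qty=2): fills=#2x#3:2@104; bids=[#2:8@104] asks=[-]
After op 4 [order #4] limit_sell(price=100, qty=7): fills=#2x#4:7@104; bids=[#2:1@104] asks=[-]
After op 5 [order #5] limit_buy(price=101, qty=5): fills=none; bids=[#2:1@104 #5:5@101] asks=[-]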